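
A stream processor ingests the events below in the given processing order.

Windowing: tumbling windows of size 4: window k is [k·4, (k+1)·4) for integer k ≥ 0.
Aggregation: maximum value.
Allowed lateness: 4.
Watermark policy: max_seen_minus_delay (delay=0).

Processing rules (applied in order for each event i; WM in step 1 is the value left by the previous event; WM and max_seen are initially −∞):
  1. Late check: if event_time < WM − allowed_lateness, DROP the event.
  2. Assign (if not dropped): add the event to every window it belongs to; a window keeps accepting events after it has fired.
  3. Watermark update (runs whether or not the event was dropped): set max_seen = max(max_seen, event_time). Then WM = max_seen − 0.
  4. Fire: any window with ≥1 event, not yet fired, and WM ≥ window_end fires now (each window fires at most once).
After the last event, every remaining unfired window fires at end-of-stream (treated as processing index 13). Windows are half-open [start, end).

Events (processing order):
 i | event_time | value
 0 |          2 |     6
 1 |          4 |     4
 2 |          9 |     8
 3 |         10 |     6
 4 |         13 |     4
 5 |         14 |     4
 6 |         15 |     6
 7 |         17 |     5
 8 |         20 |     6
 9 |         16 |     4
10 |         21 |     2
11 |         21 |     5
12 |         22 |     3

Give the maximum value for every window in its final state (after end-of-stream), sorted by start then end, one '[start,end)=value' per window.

i=0 t=2 v=6: → [0,4); WM=2
i=1 t=4 v=4: → [4,8); WM=4; [0,4) fires=6
i=2 t=9 v=8: → [8,12); WM=9; [4,8) fires=4
i=3 t=10 v=6: → [8,12); WM=10
i=4 t=13 v=4: → [12,16); WM=13; [8,12) fires=8
i=5 t=14 v=4: → [12,16); WM=14
i=6 t=15 v=6: → [12,16); WM=15
i=7 t=17 v=5: → [16,20); WM=17; [12,16) fires=6
i=8 t=20 v=6: → [20,24); WM=20; [16,20) fires=5
i=9 t=16 v=4: → [16,20); WM=20
i=10 t=21 v=2: → [20,24); WM=21
i=11 t=21 v=5: → [20,24); WM=21
i=12 t=22 v=3: → [20,24); WM=22

[0,4)=6 [4,8)=4 [8,12)=8 [12,16)=6 [16,20)=5 [20,24)=6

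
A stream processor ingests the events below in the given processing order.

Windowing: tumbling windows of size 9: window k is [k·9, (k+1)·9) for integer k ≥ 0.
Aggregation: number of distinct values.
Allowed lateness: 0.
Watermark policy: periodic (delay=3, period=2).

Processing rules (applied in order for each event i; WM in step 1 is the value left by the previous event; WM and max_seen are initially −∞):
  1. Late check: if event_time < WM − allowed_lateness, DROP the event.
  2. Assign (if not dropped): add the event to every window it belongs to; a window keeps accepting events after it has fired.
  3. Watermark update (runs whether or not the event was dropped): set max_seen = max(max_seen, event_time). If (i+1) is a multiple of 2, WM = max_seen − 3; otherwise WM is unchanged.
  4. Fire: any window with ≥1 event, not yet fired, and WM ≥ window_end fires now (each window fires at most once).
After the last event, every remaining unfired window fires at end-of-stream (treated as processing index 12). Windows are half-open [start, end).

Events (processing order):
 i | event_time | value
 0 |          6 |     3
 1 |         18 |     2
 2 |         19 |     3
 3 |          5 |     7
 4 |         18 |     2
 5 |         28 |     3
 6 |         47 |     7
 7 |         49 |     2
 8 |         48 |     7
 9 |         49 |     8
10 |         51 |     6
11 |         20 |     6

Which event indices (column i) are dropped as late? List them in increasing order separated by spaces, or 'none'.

i=0 t=6 v=3: → [0,9); WM=−∞
i=1 t=18 v=2: → [18,27); WM=15; [0,9) fires=1
i=2 t=19 v=3: → [18,27); WM=15
i=3 t=5 v=7: DROP (t<15-0); WM=16
i=4 t=18 v=2: → [18,27); WM=16
i=5 t=28 v=3: → [27,36); WM=25
i=6 t=47 v=7: → [45,54); WM=25
i=7 t=49 v=2: → [45,54); WM=46; [18,27) fires=2 [27,36) fires=1
i=8 t=48 v=7: → [45,54); WM=46
i=9 t=49 v=8: → [45,54); WM=46
i=10 t=51 v=6: → [45,54); WM=46
i=11 t=20 v=6: DROP (t<46-0); WM=48

3 11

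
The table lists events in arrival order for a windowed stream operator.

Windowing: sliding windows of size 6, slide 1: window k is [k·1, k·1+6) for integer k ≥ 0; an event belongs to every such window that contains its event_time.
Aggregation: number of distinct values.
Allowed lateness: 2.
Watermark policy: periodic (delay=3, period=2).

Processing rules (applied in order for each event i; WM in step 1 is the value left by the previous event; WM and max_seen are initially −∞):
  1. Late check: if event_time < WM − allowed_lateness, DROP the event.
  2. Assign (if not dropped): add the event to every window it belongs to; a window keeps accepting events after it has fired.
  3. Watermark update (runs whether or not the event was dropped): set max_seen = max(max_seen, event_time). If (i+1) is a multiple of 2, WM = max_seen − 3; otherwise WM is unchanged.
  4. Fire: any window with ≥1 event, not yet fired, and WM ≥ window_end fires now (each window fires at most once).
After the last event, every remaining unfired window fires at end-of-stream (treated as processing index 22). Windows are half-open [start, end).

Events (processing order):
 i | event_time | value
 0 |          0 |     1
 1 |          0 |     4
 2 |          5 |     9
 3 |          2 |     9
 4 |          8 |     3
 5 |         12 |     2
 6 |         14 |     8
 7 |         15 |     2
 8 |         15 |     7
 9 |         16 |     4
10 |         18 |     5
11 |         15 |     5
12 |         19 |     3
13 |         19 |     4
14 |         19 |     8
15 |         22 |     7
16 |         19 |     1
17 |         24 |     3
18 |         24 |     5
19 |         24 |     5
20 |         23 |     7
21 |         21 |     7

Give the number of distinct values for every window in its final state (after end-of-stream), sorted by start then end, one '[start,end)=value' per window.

i=0 t=0 v=1: → [0,6); WM=−∞
i=1 t=0 v=4: → [0,6); WM=-3
i=2 t=5 v=9: → [5,11),[4,10),[3,9),[2,8),[1,7),[0,6); WM=-3
i=3 t=2 v=9: → [2,8),[1,7),[0,6); WM=2
i=4 t=8 v=3: → [8,14),[7,13),[6,12),[5,11),[4,10),[3,9); WM=2
i=5 t=12 v=2: → [12,18),[11,17),[10,16),[9,15),[8,14),[7,13); WM=9; [0,6) fires=3 [1,7) fires=1 [2,8) fires=1 [3,9) fires=2
i=6 t=14 v=8: → [14,20),[13,19),[12,18),[11,17),[10,16),[9,15); WM=9
i=7 t=15 v=2: → [15,21),[14,20),[13,19),[12,18),[11,17),[10,16); WM=12; [4,10) fires=2 [5,11) fires=2 [6,12) fires=1
i=8 t=15 v=7: → [15,21),[14,20),[13,19),[12,18),[11,17),[10,16); WM=12
i=9 t=16 v=4: → [16,22),[15,21),[14,20),[13,19),[12,18),[11,17); WM=13; [7,13) fires=2
i=10 t=18 v=5: → [18,24),[17,23),[16,22),[15,21),[14,20),[13,19); WM=13
i=11 t=15 v=5: → [15,21),[14,20),[13,19),[12,18),[11,17),[10,16); WM=15; [8,14) fires=2 [9,15) fires=2
i=12 t=19 v=3: → [19,25),[18,24),[17,23),[16,22),[15,21),[14,20); WM=15
i=13 t=19 v=4: → [19,25),[18,24),[17,23),[16,22),[15,21),[14,20); WM=16; [10,16) fires=4
i=14 t=19 v=8: → [19,25),[18,24),[17,23),[16,22),[15,21),[14,20); WM=16
i=15 t=22 v=7: → [22,28),[21,27),[20,26),[19,25),[18,24),[17,23); WM=19; [11,17) fires=5 [12,18) fires=5 [13,19) fires=5
i=16 t=19 v=1: → [19,25),[18,24),[17,23),[16,22),[15,21),[14,20); WM=19
i=17 t=24 v=3: → [24,30),[23,29),[22,28),[21,27),[20,26),[19,25); WM=21; [14,20) fires=7 [15,21) fires=7
i=18 t=24 v=5: → [24,30),[23,29),[22,28),[21,27),[20,26),[19,25); WM=21
i=19 t=24 v=5: → [24,30),[23,29),[22,28),[21,27),[20,26),[19,25); WM=21
i=20 t=23 v=7: → [23,29),[22,28),[21,27),[20,26),[19,25),[18,24); WM=21
i=21 t=21 v=7: → [21,27),[20,26),[19,25),[18,24),[17,23),[16,22); WM=21

[0,6)=3 [1,7)=1 [2,8)=1 [3,9)=2 [4,10)=2 [5,11)=2 [6,12)=1 [7,13)=2 [8,14)=2 [9,15)=2 [10,16)=4 [11,17)=5 [12,18)=5 [13,19)=5 [14,20)=7 [15,21)=7 [16,22)=6 [17,23)=6 [18,24)=6 [19,25)=6 [20,26)=3 [21,27)=3 [22,28)=3 [23,29)=3 [24,30)=2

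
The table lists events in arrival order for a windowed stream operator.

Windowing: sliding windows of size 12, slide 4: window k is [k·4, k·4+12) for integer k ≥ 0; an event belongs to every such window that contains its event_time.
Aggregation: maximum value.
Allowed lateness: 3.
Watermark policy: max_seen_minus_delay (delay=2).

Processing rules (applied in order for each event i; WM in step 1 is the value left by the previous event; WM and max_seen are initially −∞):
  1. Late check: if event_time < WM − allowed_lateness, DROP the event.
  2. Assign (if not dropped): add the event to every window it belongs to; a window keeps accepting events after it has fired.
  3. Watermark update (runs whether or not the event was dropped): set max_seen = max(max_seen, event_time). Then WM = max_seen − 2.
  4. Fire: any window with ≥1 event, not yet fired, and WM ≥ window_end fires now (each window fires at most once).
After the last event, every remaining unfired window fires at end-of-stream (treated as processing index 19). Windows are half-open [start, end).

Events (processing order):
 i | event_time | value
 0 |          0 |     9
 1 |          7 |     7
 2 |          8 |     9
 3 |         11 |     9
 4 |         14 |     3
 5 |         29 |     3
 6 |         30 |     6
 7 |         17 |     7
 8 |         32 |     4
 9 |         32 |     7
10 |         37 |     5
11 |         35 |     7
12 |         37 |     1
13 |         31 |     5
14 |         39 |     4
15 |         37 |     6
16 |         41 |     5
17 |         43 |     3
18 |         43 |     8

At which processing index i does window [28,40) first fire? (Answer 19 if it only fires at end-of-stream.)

17

i=0 t=0 v=9: → [0,12); WM=-2
i=1 t=7 v=7: → [4,16),[0,12); WM=5
i=2 t=8 v=9: → [8,20),[4,16),[0,12); WM=6
i=3 t=11 v=9: → [8,20),[4,16),[0,12); WM=9
i=4 t=14 v=3: → [12,24),[8,20),[4,16); WM=12; [0,12) fires=9
i=5 t=29 v=3: → [28,40),[24,36),[20,32); WM=27; [4,16) fires=9 [8,20) fires=9 [12,24) fires=3
i=6 t=30 v=6: → [28,40),[24,36),[20,32); WM=28
i=7 t=17 v=7: DROP (t<28-3); WM=28
i=8 t=32 v=4: → [32,44),[28,40),[24,36); WM=30
i=9 t=32 v=7: → [32,44),[28,40),[24,36); WM=30
i=10 t=37 v=5: → [36,48),[32,44),[28,40); WM=35; [20,32) fires=6
i=11 t=35 v=7: → [32,44),[28,40),[24,36); WM=35
i=12 t=37 v=1: → [36,48),[32,44),[28,40); WM=35
i=13 t=31 v=5: DROP (t<35-3); WM=35
i=14 t=39 v=4: → [36,48),[32,44),[28,40); WM=37; [24,36) fires=7
i=15 t=37 v=6: → [36,48),[32,44),[28,40); WM=37
i=16 t=41 v=5: → [40,52),[36,48),[32,44); WM=39
i=17 t=43 v=3: → [40,52),[36,48),[32,44); WM=41; [28,40) fires=7
i=18 t=43 v=8: → [40,52),[36,48),[32,44); WM=41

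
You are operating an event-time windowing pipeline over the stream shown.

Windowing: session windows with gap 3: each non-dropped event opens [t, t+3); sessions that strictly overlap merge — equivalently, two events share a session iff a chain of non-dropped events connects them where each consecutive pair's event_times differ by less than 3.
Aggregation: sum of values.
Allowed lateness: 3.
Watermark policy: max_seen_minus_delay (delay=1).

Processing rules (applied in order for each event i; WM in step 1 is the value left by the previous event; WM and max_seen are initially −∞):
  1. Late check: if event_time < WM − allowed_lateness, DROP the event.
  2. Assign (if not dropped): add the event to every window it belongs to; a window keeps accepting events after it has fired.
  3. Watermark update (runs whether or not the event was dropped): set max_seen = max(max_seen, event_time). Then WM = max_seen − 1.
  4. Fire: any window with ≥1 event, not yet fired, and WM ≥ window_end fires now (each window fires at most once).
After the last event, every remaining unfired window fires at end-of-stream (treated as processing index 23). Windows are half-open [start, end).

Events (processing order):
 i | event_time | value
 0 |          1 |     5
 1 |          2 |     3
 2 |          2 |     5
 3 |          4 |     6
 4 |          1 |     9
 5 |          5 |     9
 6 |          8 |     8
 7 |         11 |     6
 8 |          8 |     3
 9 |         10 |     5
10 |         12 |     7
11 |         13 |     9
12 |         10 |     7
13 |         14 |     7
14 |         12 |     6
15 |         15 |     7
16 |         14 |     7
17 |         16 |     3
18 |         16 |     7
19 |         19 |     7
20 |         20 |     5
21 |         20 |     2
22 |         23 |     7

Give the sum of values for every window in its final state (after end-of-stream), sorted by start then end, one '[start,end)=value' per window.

i=0 t=1 v=5: → [1,4); WM=0
i=1 t=2 v=3: → [1,5); WM=1
i=2 t=2 v=5: → [1,5); WM=1
i=3 t=4 v=6: → [1,7); WM=3
i=4 t=1 v=9: → [1,7); WM=3
i=5 t=5 v=9: → [1,8); WM=4
i=6 t=8 v=8: → [8,11); WM=7
i=7 t=11 v=6: → [11,14); WM=10
i=8 t=8 v=3: → [8,11); WM=10
i=9 t=10 v=5: → [8,14); WM=10
i=10 t=12 v=7: → [8,15); WM=11
i=11 t=13 v=9: → [8,16); WM=12
i=12 t=10 v=7: → [8,16); WM=12
i=13 t=14 v=7: → [8,17); WM=13
i=14 t=12 v=6: → [8,17); WM=13
i=15 t=15 v=7: → [8,18); WM=14
i=16 t=14 v=7: → [8,18); WM=14
i=17 t=16 v=3: → [8,19); WM=15
i=18 t=16 v=7: → [8,19); WM=15
i=19 t=19 v=7: → [19,22); WM=18
i=20 t=20 v=5: → [19,23); WM=19
i=21 t=20 v=2: → [19,23); WM=19
i=22 t=23 v=7: → [23,26); WM=22

[1,8)=37 [8,19)=82 [19,23)=14 [23,26)=7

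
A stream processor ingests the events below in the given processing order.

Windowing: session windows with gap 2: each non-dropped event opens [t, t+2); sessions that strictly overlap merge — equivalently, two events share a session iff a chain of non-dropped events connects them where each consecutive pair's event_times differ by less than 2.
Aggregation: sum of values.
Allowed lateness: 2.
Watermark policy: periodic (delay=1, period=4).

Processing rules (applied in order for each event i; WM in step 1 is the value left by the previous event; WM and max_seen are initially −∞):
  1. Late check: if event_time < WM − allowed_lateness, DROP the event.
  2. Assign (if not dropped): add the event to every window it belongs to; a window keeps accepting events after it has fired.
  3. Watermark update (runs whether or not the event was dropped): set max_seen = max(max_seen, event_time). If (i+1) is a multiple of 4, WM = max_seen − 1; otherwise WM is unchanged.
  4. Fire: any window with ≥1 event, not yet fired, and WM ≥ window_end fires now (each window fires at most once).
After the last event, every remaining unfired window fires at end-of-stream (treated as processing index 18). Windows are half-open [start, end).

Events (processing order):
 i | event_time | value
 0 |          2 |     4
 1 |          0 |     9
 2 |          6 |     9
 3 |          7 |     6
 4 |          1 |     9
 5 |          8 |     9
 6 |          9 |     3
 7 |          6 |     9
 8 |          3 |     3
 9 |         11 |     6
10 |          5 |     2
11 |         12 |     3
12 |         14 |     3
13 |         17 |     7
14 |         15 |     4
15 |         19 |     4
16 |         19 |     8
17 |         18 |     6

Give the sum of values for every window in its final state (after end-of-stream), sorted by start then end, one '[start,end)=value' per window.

i=0 t=2 v=4: → [2,4); WM=−∞
i=1 t=0 v=9: → [0,2); WM=−∞
i=2 t=6 v=9: → [6,8); WM=−∞
i=3 t=7 v=6: → [6,9); WM=6
i=4 t=1 v=9: DROP (t<6-2); WM=6
i=5 t=8 v=9: → [6,10); WM=6
i=6 t=9 v=3: → [6,11); WM=6
i=7 t=6 v=9: → [6,11); WM=8
i=8 t=3 v=3: DROP (t<8-2); WM=8
i=9 t=11 v=6: → [11,13); WM=8
i=10 t=5 v=2: DROP (t<8-2); WM=8
i=11 t=12 v=3: → [11,14); WM=11
i=12 t=14 v=3: → [14,16); WM=11
i=13 t=17 v=7: → [17,19); WM=11
i=14 t=15 v=4: → [14,17); WM=11
i=15 t=19 v=4: → [19,21); WM=18
i=16 t=19 v=8: → [19,21); WM=18
i=17 t=18 v=6: → [17,21); WM=18

[0,2)=9 [2,4)=4 [6,11)=36 [11,14)=9 [14,17)=7 [17,21)=25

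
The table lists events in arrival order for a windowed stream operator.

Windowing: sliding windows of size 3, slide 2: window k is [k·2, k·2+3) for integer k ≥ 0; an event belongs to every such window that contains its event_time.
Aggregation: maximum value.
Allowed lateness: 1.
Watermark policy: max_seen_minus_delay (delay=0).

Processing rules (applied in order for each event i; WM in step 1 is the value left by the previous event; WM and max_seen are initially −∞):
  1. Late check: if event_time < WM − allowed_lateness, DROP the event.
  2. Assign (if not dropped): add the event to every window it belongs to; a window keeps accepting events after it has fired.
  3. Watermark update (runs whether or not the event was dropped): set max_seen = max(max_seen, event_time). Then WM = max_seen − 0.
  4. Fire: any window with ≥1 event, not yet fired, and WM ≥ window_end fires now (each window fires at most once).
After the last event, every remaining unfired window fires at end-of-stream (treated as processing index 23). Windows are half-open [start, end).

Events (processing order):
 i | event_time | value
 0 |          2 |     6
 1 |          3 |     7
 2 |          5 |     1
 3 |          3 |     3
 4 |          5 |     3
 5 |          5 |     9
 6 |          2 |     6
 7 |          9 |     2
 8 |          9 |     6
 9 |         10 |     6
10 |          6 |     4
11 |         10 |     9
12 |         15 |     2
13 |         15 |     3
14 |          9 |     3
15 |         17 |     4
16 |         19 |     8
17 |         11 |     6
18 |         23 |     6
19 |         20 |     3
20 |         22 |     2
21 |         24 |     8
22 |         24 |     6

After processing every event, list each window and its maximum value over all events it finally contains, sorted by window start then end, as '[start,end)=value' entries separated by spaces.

i=0 t=2 v=6: → [2,5),[0,3); WM=2
i=1 t=3 v=7: → [2,5); WM=3; [0,3) fires=6
i=2 t=5 v=1: → [4,7); WM=5; [2,5) fires=7
i=3 t=3 v=3: DROP (t<5-1); WM=5
i=4 t=5 v=3: → [4,7); WM=5
i=5 t=5 v=9: → [4,7); WM=5
i=6 t=2 v=6: DROP (t<5-1); WM=5
i=7 t=9 v=2: → [8,11); WM=9; [4,7) fires=9
i=8 t=9 v=6: → [8,11); WM=9
i=9 t=10 v=6: → [10,13),[8,11); WM=10
i=10 t=6 v=4: DROP (t<10-1); WM=10
i=11 t=10 v=9: → [10,13),[8,11); WM=10
i=12 t=15 v=2: → [14,17); WM=15; [8,11) fires=9 [10,13) fires=9
i=13 t=15 v=3: → [14,17); WM=15
i=14 t=9 v=3: DROP (t<15-1); WM=15
i=15 t=17 v=4: → [16,19); WM=17; [14,17) fires=3
i=16 t=19 v=8: → [18,21); WM=19; [16,19) fires=4
i=17 t=11 v=6: DROP (t<19-1); WM=19
i=18 t=23 v=6: → [22,25); WM=23; [18,21) fires=8
i=19 t=20 v=3: DROP (t<23-1); WM=23
i=20 t=22 v=2: → [22,25),[20,23); WM=23; [20,23) fires=2
i=21 t=24 v=8: → [24,27),[22,25); WM=24
i=22 t=24 v=6: → [24,27),[22,25); WM=24

[0,3)=6 [2,5)=7 [4,7)=9 [8,11)=9 [10,13)=9 [14,17)=3 [16,19)=4 [18,21)=8 [20,23)=2 [22,25)=8 [24,27)=8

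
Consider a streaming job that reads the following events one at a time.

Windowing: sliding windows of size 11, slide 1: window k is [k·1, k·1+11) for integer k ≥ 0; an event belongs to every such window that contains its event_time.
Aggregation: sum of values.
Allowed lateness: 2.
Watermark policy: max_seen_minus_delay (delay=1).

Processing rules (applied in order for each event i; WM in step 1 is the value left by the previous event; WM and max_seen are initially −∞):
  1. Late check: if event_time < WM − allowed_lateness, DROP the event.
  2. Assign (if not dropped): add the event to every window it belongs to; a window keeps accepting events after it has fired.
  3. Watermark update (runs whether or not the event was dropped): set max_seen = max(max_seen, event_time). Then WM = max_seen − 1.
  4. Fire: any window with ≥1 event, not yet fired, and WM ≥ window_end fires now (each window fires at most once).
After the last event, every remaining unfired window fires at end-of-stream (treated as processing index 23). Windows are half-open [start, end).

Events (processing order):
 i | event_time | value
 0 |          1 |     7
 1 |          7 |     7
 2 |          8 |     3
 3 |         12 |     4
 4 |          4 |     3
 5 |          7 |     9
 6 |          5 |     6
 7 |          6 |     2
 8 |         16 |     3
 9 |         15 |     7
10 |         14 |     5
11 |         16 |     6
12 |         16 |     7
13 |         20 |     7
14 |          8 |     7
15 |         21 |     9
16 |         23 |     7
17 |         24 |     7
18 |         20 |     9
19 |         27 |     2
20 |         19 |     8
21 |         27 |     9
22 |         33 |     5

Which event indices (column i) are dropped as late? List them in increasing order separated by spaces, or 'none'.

4 5 6 7 14 18 20

i=0 t=1 v=7: → [1,12),[0,11); WM=0
i=1 t=7 v=7: → [7,18),[6,17),[5,16),[4,15),[3,14),[2,13),[1,12),[0,11); WM=6
i=2 t=8 v=3: → [8,19),[7,18),[6,17),[5,16),[4,15),[3,14),[2,13),[1,12),[0,11); WM=7
i=3 t=12 v=4: → [12,23),[11,22),[10,21),[9,20),[8,19),[7,18),[6,17),[5,16),[4,15),[3,14),[2,13); WM=11; [0,11) fires=17
i=4 t=4 v=3: DROP (t<11-2); WM=11
i=5 t=7 v=9: DROP (t<11-2); WM=11
i=6 t=5 v=6: DROP (t<11-2); WM=11
i=7 t=6 v=2: DROP (t<11-2); WM=11
i=8 t=16 v=3: → [16,27),[15,26),[14,25),[13,24),[12,23),[11,22),[10,21),[9,20),[8,19),[7,18),[6,17); WM=15; [1,12) fires=17 [2,13) fires=14 [3,14) fires=14 [4,15) fires=14
i=9 t=15 v=7: → [15,26),[14,25),[13,24),[12,23),[11,22),[10,21),[9,20),[8,19),[7,18),[6,17),[5,16); WM=15
i=10 t=14 v=5: → [14,25),[13,24),[12,23),[11,22),[10,21),[9,20),[8,19),[7,18),[6,17),[5,16),[4,15); WM=15
i=11 t=16 v=6: → [16,27),[15,26),[14,25),[13,24),[12,23),[11,22),[10,21),[9,20),[8,19),[7,18),[6,17); WM=15
i=12 t=16 v=7: → [16,27),[15,26),[14,25),[13,24),[12,23),[11,22),[10,21),[9,20),[8,19),[7,18),[6,17); WM=15
i=13 t=20 v=7: → [20,31),[19,30),[18,29),[17,28),[16,27),[15,26),[14,25),[13,24),[12,23),[11,22),[10,21); WM=19; [5,16) fires=26 [6,17) fires=42 [7,18) fires=42 [8,19) fires=35
i=14 t=8 v=7: DROP (t<19-2); WM=19
i=15 t=21 v=9: → [21,32),[20,31),[19,30),[18,29),[17,28),[16,27),[15,26),[14,25),[13,24),[12,23),[11,22); WM=20; [9,20) fires=32
i=16 t=23 v=7: → [23,34),[22,33),[21,32),[20,31),[19,30),[18,29),[17,28),[16,27),[15,26),[14,25),[13,24); WM=22; [10,21) fires=39 [11,22) fires=48
i=17 t=24 v=7: → [24,35),[23,34),[22,33),[21,32),[20,31),[19,30),[18,29),[17,28),[16,27),[15,26),[14,25); WM=23; [12,23) fires=48
i=18 t=20 v=9: DROP (t<23-2); WM=23
i=19 t=27 v=2: → [27,38),[26,37),[25,36),[24,35),[23,34),[22,33),[21,32),[20,31),[19,30),[18,29),[17,28); WM=26; [13,24) fires=51 [14,25) fires=58 [15,26) fires=53
i=20 t=19 v=8: DROP (t<26-2); WM=26
i=21 t=27 v=9: → [27,38),[26,37),[25,36),[24,35),[23,34),[22,33),[21,32),[20,31),[19,30),[18,29),[17,28); WM=26
i=22 t=33 v=5: → [33,44),[32,43),[31,42),[30,41),[29,40),[28,39),[27,38),[26,37),[25,36),[24,35),[23,34); WM=32; [16,27) fires=46 [17,28) fires=41 [18,29) fires=41 [19,30) fires=41 [20,31) fires=41 [21,32) fires=34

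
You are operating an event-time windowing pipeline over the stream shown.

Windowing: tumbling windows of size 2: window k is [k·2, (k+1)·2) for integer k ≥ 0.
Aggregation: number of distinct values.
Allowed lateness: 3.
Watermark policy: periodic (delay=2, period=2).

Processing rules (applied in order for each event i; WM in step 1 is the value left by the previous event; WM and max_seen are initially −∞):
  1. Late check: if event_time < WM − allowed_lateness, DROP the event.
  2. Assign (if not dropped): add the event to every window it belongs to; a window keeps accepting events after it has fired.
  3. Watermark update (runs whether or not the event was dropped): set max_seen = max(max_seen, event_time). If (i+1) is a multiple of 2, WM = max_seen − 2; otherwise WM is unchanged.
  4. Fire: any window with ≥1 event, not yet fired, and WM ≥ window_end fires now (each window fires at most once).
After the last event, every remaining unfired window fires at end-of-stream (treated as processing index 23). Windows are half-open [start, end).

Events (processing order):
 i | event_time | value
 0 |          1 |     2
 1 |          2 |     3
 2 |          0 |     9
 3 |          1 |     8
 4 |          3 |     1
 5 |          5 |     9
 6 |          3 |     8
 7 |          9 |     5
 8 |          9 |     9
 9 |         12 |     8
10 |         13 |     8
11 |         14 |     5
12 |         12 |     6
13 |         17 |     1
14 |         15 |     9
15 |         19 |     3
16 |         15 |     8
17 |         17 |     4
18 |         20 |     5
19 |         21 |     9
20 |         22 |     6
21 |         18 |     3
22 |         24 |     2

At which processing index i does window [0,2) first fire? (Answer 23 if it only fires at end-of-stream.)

5

i=0 t=1 v=2: → [0,2); WM=−∞
i=1 t=2 v=3: → [2,4); WM=0
i=2 t=0 v=9: → [0,2); WM=0
i=3 t=1 v=8: → [0,2); WM=0
i=4 t=3 v=1: → [2,4); WM=0
i=5 t=5 v=9: → [4,6); WM=3; [0,2) fires=3
i=6 t=3 v=8: → [2,4); WM=3
i=7 t=9 v=5: → [8,10); WM=7; [2,4) fires=3 [4,6) fires=1
i=8 t=9 v=9: → [8,10); WM=7
i=9 t=12 v=8: → [12,14); WM=10; [8,10) fires=2
i=10 t=13 v=8: → [12,14); WM=10
i=11 t=14 v=5: → [14,16); WM=12
i=12 t=12 v=6: → [12,14); WM=12
i=13 t=17 v=1: → [16,18); WM=15; [12,14) fires=2
i=14 t=15 v=9: → [14,16); WM=15
i=15 t=19 v=3: → [18,20); WM=17; [14,16) fires=2
i=16 t=15 v=8: → [14,16); WM=17
i=17 t=17 v=4: → [16,18); WM=17
i=18 t=20 v=5: → [20,22); WM=17
i=19 t=21 v=9: → [20,22); WM=19; [16,18) fires=2
i=20 t=22 v=6: → [22,24); WM=19
i=21 t=18 v=3: → [18,20); WM=20; [18,20) fires=1
i=22 t=24 v=2: → [24,26); WM=20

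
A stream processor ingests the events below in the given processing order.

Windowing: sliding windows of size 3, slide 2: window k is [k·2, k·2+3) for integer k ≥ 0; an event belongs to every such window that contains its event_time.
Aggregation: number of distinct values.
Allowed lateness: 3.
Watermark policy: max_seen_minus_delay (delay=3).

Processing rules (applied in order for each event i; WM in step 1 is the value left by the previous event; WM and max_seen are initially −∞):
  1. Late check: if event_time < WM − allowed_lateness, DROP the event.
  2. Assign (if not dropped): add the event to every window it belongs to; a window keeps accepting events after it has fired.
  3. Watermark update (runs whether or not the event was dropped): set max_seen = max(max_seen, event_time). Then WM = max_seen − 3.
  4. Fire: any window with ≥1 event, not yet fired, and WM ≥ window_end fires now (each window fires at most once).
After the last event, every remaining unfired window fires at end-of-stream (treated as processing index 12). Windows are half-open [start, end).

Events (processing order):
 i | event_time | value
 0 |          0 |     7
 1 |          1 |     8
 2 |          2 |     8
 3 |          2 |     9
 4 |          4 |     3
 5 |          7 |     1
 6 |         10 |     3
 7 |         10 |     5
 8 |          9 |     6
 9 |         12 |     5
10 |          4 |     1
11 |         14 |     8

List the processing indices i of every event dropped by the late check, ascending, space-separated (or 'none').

10

i=0 t=0 v=7: → [0,3); WM=-3
i=1 t=1 v=8: → [0,3); WM=-2
i=2 t=2 v=8: → [2,5),[0,3); WM=-1
i=3 t=2 v=9: → [2,5),[0,3); WM=-1
i=4 t=4 v=3: → [4,7),[2,5); WM=1
i=5 t=7 v=1: → [6,9); WM=4; [0,3) fires=3
i=6 t=10 v=3: → [10,13),[8,11); WM=7; [2,5) fires=3 [4,7) fires=1
i=7 t=10 v=5: → [10,13),[8,11); WM=7
i=8 t=9 v=6: → [8,11); WM=7
i=9 t=12 v=5: → [12,15),[10,13); WM=9; [6,9) fires=1
i=10 t=4 v=1: DROP (t<9-3); WM=9
i=11 t=14 v=8: → [14,17),[12,15); WM=11; [8,11) fires=3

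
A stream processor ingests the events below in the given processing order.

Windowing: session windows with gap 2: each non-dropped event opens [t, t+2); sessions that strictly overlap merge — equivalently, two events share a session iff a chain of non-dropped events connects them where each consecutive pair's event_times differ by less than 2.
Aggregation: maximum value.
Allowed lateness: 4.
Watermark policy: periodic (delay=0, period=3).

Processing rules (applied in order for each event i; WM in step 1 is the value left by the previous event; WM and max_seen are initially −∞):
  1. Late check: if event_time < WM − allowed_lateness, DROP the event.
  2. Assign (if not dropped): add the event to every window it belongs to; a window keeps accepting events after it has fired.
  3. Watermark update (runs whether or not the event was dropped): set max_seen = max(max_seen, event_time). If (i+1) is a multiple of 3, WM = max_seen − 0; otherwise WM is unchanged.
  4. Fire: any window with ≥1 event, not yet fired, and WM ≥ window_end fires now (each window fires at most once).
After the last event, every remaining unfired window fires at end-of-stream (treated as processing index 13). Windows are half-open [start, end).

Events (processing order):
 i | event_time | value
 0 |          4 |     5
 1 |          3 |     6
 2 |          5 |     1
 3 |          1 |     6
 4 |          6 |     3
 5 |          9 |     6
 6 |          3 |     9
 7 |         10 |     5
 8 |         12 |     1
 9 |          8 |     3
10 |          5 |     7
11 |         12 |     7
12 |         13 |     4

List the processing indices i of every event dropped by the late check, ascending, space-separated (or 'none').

i=0 t=4 v=5: → [4,6); WM=−∞
i=1 t=3 v=6: → [3,6); WM=−∞
i=2 t=5 v=1: → [3,7); WM=5
i=3 t=1 v=6: → [1,3); WM=5
i=4 t=6 v=3: → [3,8); WM=5
i=5 t=9 v=6: → [9,11); WM=9
i=6 t=3 v=9: DROP (t<9-4); WM=9
i=7 t=10 v=5: → [9,12); WM=9
i=8 t=12 v=1: → [12,14); WM=12
i=9 t=8 v=3: → [8,12); WM=12
i=10 t=5 v=7: DROP (t<12-4); WM=12
i=11 t=12 v=7: → [12,14); WM=12
i=12 t=13 v=4: → [12,15); WM=12

6 10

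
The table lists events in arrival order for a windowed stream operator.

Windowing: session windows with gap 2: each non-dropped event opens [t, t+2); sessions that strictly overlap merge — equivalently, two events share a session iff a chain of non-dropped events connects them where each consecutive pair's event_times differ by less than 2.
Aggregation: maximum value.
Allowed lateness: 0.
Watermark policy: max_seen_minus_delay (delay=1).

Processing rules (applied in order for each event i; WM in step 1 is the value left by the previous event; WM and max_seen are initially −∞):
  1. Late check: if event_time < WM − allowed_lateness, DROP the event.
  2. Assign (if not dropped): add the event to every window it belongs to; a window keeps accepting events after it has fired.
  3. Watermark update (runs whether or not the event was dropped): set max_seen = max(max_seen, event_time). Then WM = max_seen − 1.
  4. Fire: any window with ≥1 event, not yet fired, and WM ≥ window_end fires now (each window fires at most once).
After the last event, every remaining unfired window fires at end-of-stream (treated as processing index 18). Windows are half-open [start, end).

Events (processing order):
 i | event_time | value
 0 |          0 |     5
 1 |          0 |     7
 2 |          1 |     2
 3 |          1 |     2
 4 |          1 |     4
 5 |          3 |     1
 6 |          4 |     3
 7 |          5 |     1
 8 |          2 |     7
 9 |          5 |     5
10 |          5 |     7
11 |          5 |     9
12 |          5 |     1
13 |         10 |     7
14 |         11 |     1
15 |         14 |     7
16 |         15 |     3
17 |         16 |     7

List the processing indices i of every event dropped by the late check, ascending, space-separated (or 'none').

8

i=0 t=0 v=5: → [0,2); WM=-1
i=1 t=0 v=7: → [0,2); WM=-1
i=2 t=1 v=2: → [0,3); WM=0
i=3 t=1 v=2: → [0,3); WM=0
i=4 t=1 v=4: → [0,3); WM=0
i=5 t=3 v=1: → [3,5); WM=2
i=6 t=4 v=3: → [3,6); WM=3
i=7 t=5 v=1: → [3,7); WM=4
i=8 t=2 v=7: DROP (t<4-0); WM=4
i=9 t=5 v=5: → [3,7); WM=4
i=10 t=5 v=7: → [3,7); WM=4
i=11 t=5 v=9: → [3,7); WM=4
i=12 t=5 v=1: → [3,7); WM=4
i=13 t=10 v=7: → [10,12); WM=9
i=14 t=11 v=1: → [10,13); WM=10
i=15 t=14 v=7: → [14,16); WM=13
i=16 t=15 v=3: → [14,17); WM=14
i=17 t=16 v=7: → [14,18); WM=15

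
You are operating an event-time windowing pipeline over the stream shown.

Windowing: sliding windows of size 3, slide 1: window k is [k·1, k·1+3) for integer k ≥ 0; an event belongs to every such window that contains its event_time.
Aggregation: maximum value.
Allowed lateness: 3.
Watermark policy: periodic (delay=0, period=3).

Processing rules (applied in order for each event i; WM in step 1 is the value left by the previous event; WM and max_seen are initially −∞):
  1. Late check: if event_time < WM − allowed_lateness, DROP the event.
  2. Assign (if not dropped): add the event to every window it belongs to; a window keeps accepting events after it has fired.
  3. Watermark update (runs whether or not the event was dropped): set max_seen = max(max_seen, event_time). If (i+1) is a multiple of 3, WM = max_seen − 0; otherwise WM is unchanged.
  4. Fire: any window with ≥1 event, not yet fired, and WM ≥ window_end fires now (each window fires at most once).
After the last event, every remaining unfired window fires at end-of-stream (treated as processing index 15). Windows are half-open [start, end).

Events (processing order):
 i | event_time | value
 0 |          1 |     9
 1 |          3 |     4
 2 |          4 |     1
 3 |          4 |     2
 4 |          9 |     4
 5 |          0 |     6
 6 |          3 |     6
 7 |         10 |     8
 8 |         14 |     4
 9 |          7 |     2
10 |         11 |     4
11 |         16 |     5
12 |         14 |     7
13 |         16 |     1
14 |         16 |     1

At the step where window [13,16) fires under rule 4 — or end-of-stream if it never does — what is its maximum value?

4

i=0 t=1 v=9: → [1,4),[0,3); WM=−∞
i=1 t=3 v=4: → [3,6),[2,5),[1,4); WM=−∞
i=2 t=4 v=1: → [4,7),[3,6),[2,5); WM=4; [0,3) fires=9 [1,4) fires=9
i=3 t=4 v=2: → [4,7),[3,6),[2,5); WM=4
i=4 t=9 v=4: → [9,12),[8,11),[7,10); WM=4
i=5 t=0 v=6: DROP (t<4-3); WM=9; [2,5) fires=4 [3,6) fires=4 [4,7) fires=2
i=6 t=3 v=6: DROP (t<9-3); WM=9
i=7 t=10 v=8: → [10,13),[9,12),[8,11); WM=9
i=8 t=14 v=4: → [14,17),[13,16),[12,15); WM=14; [7,10) fires=4 [8,11) fires=8 [9,12) fires=8 [10,13) fires=8
i=9 t=7 v=2: DROP (t<14-3); WM=14
i=10 t=11 v=4: → [11,14),[10,13),[9,12); WM=14; [11,14) fires=4
i=11 t=16 v=5: → [16,19),[15,18),[14,17); WM=16; [12,15) fires=4 [13,16) fires=4
i=12 t=14 v=7: → [14,17),[13,16),[12,15); WM=16
i=13 t=16 v=1: → [16,19),[15,18),[14,17); WM=16
i=14 t=16 v=1: → [16,19),[15,18),[14,17); WM=16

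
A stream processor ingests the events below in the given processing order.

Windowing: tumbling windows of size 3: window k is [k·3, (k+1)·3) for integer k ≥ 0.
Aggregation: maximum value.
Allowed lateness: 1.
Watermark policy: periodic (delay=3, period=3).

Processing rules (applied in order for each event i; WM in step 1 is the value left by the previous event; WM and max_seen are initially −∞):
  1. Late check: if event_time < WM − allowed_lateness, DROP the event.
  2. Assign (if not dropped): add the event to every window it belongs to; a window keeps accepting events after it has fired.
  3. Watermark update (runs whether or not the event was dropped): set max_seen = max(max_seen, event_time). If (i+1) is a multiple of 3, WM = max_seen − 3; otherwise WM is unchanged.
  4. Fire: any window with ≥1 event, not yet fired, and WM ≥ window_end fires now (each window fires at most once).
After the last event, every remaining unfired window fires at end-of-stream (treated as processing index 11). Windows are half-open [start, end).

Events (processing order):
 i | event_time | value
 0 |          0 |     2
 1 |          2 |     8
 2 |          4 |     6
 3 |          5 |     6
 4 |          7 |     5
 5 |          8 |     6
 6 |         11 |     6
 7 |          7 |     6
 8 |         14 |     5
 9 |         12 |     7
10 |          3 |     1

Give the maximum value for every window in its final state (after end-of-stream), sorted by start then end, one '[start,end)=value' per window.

i=0 t=0 v=2: → [0,3); WM=−∞
i=1 t=2 v=8: → [0,3); WM=−∞
i=2 t=4 v=6: → [3,6); WM=1
i=3 t=5 v=6: → [3,6); WM=1
i=4 t=7 v=5: → [6,9); WM=1
i=5 t=8 v=6: → [6,9); WM=5; [0,3) fires=8
i=6 t=11 v=6: → [9,12); WM=5
i=7 t=7 v=6: → [6,9); WM=5
i=8 t=14 v=5: → [12,15); WM=11; [3,6) fires=6 [6,9) fires=6
i=9 t=12 v=7: → [12,15); WM=11
i=10 t=3 v=1: DROP (t<11-1); WM=11

[0,3)=8 [3,6)=6 [6,9)=6 [9,12)=6 [12,15)=7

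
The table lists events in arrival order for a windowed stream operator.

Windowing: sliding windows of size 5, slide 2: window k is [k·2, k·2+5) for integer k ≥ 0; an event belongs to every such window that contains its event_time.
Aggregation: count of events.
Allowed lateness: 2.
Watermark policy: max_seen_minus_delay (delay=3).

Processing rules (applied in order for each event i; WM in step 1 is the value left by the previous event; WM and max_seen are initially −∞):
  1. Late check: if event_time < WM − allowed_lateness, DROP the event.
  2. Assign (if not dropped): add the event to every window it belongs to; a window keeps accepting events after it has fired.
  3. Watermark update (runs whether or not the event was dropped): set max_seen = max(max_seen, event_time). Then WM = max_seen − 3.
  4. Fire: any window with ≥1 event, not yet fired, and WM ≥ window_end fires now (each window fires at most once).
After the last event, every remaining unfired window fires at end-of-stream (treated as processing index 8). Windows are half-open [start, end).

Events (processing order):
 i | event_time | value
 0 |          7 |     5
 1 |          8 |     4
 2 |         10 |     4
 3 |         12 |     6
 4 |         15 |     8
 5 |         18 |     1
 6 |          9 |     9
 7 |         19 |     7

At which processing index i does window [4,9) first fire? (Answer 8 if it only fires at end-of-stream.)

3

i=0 t=7 v=5: → [6,11),[4,9); WM=4
i=1 t=8 v=4: → [8,13),[6,11),[4,9); WM=5
i=2 t=10 v=4: → [10,15),[8,13),[6,11); WM=7
i=3 t=12 v=6: → [12,17),[10,15),[8,13); WM=9; [4,9) fires=2
i=4 t=15 v=8: → [14,19),[12,17); WM=12; [6,11) fires=3
i=5 t=18 v=1: → [18,23),[16,21),[14,19); WM=15; [8,13) fires=3 [10,15) fires=2
i=6 t=9 v=9: DROP (t<15-2); WM=15
i=7 t=19 v=7: → [18,23),[16,21); WM=16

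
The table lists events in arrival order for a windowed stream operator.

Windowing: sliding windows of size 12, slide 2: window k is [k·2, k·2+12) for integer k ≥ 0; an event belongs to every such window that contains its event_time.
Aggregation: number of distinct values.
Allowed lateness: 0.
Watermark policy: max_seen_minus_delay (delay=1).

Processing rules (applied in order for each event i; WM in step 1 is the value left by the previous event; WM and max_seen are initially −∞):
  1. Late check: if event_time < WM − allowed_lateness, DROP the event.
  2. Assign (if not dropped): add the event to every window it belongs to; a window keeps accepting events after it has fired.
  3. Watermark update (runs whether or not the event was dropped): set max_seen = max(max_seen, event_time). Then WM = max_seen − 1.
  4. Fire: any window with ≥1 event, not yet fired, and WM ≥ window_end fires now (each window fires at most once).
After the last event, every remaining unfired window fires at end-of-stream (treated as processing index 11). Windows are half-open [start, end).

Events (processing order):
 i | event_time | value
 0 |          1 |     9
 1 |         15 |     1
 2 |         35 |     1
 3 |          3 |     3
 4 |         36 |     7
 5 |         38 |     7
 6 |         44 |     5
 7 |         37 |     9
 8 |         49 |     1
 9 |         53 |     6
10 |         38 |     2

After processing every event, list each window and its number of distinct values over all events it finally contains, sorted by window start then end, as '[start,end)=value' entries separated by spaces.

[0,12)=1 [4,16)=1 [6,18)=1 [8,20)=1 [10,22)=1 [12,24)=1 [14,26)=1 [24,36)=1 [26,38)=2 [28,40)=2 [30,42)=2 [32,44)=2 [34,46)=3 [36,48)=2 [38,50)=3 [40,52)=2 [42,54)=3 [44,56)=3 [46,58)=2 [48,60)=2 [50,62)=1 [52,64)=1

i=0 t=1 v=9: → [0,12); WM=0
i=1 t=15 v=1: → [14,26),[12,24),[10,22),[8,20),[6,18),[4,16); WM=14; [0,12) fires=1
i=2 t=35 v=1: → [34,46),[32,44),[30,42),[28,40),[26,38),[24,36); WM=34; [4,16) fires=1 [6,18) fires=1 [8,20) fires=1 [10,22) fires=1 [12,24) fires=1 [14,26) fires=1
i=3 t=3 v=3: DROP (t<34-0); WM=34
i=4 t=36 v=7: → [36,48),[34,46),[32,44),[30,42),[28,40),[26,38); WM=35
i=5 t=38 v=7: → [38,50),[36,48),[34,46),[32,44),[30,42),[28,40); WM=37; [24,36) fires=1
i=6 t=44 v=5: → [44,56),[42,54),[40,52),[38,50),[36,48),[34,46); WM=43; [26,38) fires=2 [28,40) fires=2 [30,42) fires=2
i=7 t=37 v=9: DROP (t<43-0); WM=43
i=8 t=49 v=1: → [48,60),[46,58),[44,56),[42,54),[40,52),[38,50); WM=48; [32,44) fires=2 [34,46) fires=3 [36,48) fires=2
i=9 t=53 v=6: → [52,64),[50,62),[48,60),[46,58),[44,56),[42,54); WM=52; [38,50) fires=3 [40,52) fires=2
i=10 t=38 v=2: DROP (t<52-0); WM=52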